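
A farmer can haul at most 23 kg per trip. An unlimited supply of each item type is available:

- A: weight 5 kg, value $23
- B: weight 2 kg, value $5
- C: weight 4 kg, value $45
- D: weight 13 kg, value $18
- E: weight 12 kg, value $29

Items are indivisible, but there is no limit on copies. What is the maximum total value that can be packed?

$230

Best value-per-unit is C at 45/4; filling with it alone gives 5×45 = 225.
Optimal mix: 1×B + 5×C → weight 22, value 230.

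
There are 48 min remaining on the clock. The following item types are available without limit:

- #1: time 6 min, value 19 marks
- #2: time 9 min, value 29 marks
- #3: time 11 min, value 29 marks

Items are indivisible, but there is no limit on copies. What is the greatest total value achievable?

154 marks

Best value-per-unit is #2 at 29/9; filling with it alone gives 5×29 = 145.
Optimal mix: 2×#1 + 4×#2 → time 48, value 154.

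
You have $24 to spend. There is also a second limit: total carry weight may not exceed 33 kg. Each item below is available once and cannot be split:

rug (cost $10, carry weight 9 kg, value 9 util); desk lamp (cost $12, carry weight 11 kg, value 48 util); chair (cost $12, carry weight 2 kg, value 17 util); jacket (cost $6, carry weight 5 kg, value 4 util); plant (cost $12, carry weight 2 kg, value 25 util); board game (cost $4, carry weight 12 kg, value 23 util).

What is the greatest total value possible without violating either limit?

Feasible sets respecting both limits:
- desk lamp+jacket+board game: cost 22, carry weight 28, value 75
- desk lamp+plant: cost 24, carry weight 13, value 73
- desk lamp+board game: cost 16, carry weight 23, value 71
- desk lamp+chair: cost 24, carry weight 13, value 65
Best: 75 util.

75 util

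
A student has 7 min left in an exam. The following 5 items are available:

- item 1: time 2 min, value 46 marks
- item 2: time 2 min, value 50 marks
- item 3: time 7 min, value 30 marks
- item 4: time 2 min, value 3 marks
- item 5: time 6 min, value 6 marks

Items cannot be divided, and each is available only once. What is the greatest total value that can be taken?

99 marks

Check high-value combinations within 7 min:
- item 1+item 2+item 4: time 2+2+2=6, value 46+50+3=99
- item 1+item 2: time 2+2=4, value 46+50=96
- item 2+item 4: time 2+2=4, value 50+3=53
Best: 99 marks.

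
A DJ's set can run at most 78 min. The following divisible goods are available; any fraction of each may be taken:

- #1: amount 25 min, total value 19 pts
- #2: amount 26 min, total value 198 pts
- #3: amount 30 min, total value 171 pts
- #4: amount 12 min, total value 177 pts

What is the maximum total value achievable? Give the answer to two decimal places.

553.60

Take in order of value per unit:
- #4 (177/12 per unit): all 12 → value 177, running total 177.00
- #2 (198/26 per unit): all 26 → value 198, running total 375.00
- #3 (171/30 per unit): all 30 → value 171, running total 546.00
- #1 (19/25 per unit): 10 of 25 → value 10×19/25 = 7.6000, running total 553.60
Total 553.60.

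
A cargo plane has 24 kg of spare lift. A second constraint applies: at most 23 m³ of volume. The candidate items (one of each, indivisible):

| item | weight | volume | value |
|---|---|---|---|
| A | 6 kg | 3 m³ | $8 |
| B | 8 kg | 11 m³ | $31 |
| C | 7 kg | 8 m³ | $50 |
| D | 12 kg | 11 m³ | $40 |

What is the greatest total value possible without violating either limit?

Feasible sets respecting both limits:
- C+D: weight 19, volume 19, value 90
- A+B+C: weight 21, volume 22, value 89
- B+C: weight 15, volume 19, value 81
Best: $90.

$90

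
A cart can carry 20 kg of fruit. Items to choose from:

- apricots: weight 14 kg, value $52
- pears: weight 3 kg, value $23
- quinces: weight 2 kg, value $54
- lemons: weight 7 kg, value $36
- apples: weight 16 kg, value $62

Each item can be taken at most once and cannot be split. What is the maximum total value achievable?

$129

Check high-value combinations within 20 kg:
- apricots+pears+quinces: weight 14+3+2=19, value 52+23+54=129
- quinces+apples: weight 2+16=18, value 54+62=116
- pears+quinces+lemons: weight 3+2+7=12, value 23+54+36=113
- apricots+quinces: weight 14+2=16, value 52+54=106
- quinces+lemons: weight 2+7=9, value 54+36=90
Best: $129.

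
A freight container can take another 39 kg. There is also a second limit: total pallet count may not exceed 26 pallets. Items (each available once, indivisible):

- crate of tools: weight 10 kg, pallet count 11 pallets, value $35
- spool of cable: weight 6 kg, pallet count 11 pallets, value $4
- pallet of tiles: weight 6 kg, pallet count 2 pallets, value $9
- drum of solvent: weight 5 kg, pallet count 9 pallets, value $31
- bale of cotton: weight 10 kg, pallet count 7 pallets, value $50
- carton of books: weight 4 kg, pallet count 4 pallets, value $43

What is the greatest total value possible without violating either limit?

$137

Feasible sets respecting both limits:
- crate of tools+pallet of tiles+bale of cotton+carton of books: weight 30, pallet count 24, value 137
- pallet of tiles+drum of solvent+bale of cotton+carton of books: weight 25, pallet count 22, value 133
- crate of tools+bale of cotton+carton of books: weight 24, pallet count 22, value 128
- drum of solvent+bale of cotton+carton of books: weight 19, pallet count 20, value 124
Best: $137.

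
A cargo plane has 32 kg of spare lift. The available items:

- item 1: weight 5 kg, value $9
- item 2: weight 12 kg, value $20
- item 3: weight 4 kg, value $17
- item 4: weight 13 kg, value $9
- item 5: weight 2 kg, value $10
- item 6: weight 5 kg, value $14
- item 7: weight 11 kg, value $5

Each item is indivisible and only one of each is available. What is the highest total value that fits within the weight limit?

This is a 0/1 knapsack; check combinations near the capacity.
- item 1+item 2+item 3+item 5+item 6: weight 5+12+4+2+5=28, value 9+20+17+10+14=70
- item 2+item 3+item 5+item 6: weight 12+4+2+5=23, value 20+17+10+14=61
- item 1+item 2+item 3+item 6: weight 5+12+4+5=26, value 9+20+17+14=60
- item 1+item 3+item 4+item 5+item 6: weight 5+4+13+2+5=29, value 9+17+9+10+14=59
- item 1+item 2+item 3+item 5: weight 5+12+4+2=23, value 9+20+17+10=56
Best: $70.

$70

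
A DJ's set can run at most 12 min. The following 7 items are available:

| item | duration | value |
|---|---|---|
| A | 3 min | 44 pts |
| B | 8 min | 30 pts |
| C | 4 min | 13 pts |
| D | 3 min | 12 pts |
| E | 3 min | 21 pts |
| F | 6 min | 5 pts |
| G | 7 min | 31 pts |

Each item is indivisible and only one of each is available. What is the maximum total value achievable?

78 pts

Check high-value combinations within 12 min:
- A+C+E: duration 3+4+3=10, value 44+13+21=78
- A+D+E: duration 3+3+3=9, value 44+12+21=77
- A+G: duration 3+7=10, value 44+31=75
Best: 78 pts.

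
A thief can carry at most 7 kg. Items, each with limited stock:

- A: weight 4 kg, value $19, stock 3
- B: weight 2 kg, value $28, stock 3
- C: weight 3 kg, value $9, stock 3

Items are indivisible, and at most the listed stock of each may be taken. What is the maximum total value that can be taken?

$84

Best selections within weight 7 and stock limits:
- 3×B: weight 6, value 84
- 2×B + 1×C: weight 7, value 65
Best: $84.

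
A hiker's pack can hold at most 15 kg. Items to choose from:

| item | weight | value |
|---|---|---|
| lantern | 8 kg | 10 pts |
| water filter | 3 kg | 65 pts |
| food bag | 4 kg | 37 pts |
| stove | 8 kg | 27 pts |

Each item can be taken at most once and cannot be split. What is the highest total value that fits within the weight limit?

This is a 0/1 knapsack; check combinations near the capacity.
- water filter+food bag+stove: weight 3+4+8=15, value 65+37+27=129
- lantern+water filter+food bag: weight 8+3+4=15, value 10+65+37=112
- water filter+food bag: weight 3+4=7, value 65+37=102
- water filter+stove: weight 3+8=11, value 65+27=92
- lantern+water filter: weight 8+3=11, value 10+65=75
Best: 129 pts.

129 pts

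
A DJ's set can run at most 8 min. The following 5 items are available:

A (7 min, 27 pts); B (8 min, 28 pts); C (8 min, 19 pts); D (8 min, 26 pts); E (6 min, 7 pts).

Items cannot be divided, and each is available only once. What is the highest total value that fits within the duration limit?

28 pts

Check high-value combinations within 8 min:
- B: duration 8, value 28
- A: duration 7, value 27
- D: duration 8, value 26
- C: duration 8, value 19
- E: duration 6, value 7
Best: 28 pts.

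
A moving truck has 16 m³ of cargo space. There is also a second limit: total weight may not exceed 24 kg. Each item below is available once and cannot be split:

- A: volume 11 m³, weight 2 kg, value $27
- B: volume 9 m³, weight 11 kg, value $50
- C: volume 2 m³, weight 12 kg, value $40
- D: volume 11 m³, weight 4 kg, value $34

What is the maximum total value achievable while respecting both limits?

Feasible sets respecting both limits:
- B+C: volume 11, weight 23, value 90
- C+D: volume 13, weight 16, value 74
- A+C: volume 13, weight 14, value 67
Best: $90.

$90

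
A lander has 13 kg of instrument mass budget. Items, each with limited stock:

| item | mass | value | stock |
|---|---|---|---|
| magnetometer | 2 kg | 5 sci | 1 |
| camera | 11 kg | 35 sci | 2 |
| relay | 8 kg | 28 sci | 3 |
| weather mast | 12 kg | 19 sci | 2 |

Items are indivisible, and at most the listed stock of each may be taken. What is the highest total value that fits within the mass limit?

40 sci

Best selections within mass 13 and stock limits:
- 1×magnetometer + 1×camera: mass 13, value 40
- 1×camera: mass 11, value 35
- 1×magnetometer + 1×relay: mass 10, value 33
- 1×relay: mass 8, value 28
Best: 40 sci.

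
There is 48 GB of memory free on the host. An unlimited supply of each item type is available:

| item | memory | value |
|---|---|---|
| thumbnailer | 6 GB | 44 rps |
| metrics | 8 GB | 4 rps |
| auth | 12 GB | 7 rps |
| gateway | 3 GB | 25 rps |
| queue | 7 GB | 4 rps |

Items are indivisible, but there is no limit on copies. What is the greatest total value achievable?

400 rps

Best value-per-unit is gateway at 25/3, and filling with it alone uses memory 16×3=48. No mix of the others beats 16×25 = 400.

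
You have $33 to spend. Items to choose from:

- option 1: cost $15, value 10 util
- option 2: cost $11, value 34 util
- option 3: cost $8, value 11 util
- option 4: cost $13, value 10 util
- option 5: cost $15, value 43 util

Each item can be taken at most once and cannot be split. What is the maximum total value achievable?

77 util

This is a 0/1 knapsack; check combinations near the capacity.
- option 2+option 5: cost 11+15=26, value 34+43=77
- option 2+option 3+option 4: cost 11+8+13=32, value 34+11+10=55
- option 3+option 5: cost 8+15=23, value 11+43=54
- option 4+option 5: cost 13+15=28, value 10+43=53
- option 1+option 5: cost 15+15=30, value 10+43=53
Best: 77 util.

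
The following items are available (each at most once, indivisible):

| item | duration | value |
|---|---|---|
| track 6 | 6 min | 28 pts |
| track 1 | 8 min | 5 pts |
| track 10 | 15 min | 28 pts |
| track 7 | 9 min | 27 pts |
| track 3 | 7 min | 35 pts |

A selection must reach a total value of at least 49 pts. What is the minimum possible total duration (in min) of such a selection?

13

Subsets with value ≥ 49, sorted by total duration:
- track 6+track 3: duration 13, value 63
- track 6+track 7: duration 15, value 55
- track 7+track 3: duration 16, value 62
Minimum duration: 13 min.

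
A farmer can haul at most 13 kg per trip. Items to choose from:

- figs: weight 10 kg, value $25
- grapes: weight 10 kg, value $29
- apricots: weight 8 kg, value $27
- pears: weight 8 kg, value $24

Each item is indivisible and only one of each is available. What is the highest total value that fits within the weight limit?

This is a 0/1 knapsack; check combinations near the capacity.
- grapes: weight 10, value 29
- apricots: weight 8, value 27
- figs: weight 10, value 25
- pears: weight 8, value 24
Best: $29.

$29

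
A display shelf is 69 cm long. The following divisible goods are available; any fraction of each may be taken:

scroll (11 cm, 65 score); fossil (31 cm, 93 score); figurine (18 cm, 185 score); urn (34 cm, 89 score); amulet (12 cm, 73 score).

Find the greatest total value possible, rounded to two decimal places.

407.00

Take in order of value per unit:
- figurine (185/18 per unit): all 18 → value 185, running total 185.00
- amulet (73/12 per unit): all 12 → value 73, running total 258.00
- scroll (65/11 per unit): all 11 → value 65, running total 323.00
- fossil (93/31 per unit): 28 of 31 → value 28×93/31 = 84.0000, running total 407.00
Total 407.00.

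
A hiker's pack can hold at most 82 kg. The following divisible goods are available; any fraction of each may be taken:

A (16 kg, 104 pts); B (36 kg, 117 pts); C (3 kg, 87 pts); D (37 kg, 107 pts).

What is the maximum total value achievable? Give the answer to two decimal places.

Take in order of value per unit:
- C (87/3 per unit): all 3 → value 87, running total 87.00
- A (104/16 per unit): all 16 → value 104, running total 191.00
- B (117/36 per unit): all 36 → value 117, running total 308.00
- D (107/37 per unit): 27 of 37 → value 27×107/37 = 78.0811, running total 386.08
Total 386.08.

386.08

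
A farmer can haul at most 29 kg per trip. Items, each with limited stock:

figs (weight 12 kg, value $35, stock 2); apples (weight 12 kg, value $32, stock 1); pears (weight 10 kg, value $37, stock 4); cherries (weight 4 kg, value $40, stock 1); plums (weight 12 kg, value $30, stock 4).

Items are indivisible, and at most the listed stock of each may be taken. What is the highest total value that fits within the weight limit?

$114

Top feasible selections:
- 2×pears + 1×cherries: weight 24, value 114
- 1×figs + 1×pears + 1×cherries: weight 26, value 112
- 2×figs + 1×cherries: weight 28, value 110
- 1×apples + 1×pears + 1×cherries: weight 26, value 109
Best: $114.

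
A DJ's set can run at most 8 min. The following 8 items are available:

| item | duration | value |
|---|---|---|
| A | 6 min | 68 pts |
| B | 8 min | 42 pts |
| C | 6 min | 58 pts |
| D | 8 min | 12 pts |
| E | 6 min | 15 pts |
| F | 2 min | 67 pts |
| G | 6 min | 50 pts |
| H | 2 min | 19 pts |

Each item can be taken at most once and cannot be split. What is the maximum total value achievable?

Check high-value combinations within 8 min:
- A+F: duration 6+2=8, value 68+67=135
- C+F: duration 6+2=8, value 58+67=125
- F+G: duration 2+6=8, value 67+50=117
- A+H: duration 6+2=8, value 68+19=87
- F+H: duration 2+2=4, value 67+19=86
Best: 135 pts.

135 pts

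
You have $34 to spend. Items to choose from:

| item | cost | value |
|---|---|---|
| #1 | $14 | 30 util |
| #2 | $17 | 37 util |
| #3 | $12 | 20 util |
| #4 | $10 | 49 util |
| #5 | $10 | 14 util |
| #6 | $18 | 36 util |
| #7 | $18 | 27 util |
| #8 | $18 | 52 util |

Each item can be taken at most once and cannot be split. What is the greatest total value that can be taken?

Check high-value combinations within $34:
- #4+#8: cost 10+18=28, value 49+52=101
- #1+#4+#5: cost 14+10+10=34, value 30+49+14=93
- #2+#4: cost 17+10=27, value 37+49=86
- #4+#6: cost 10+18=28, value 49+36=85
- #3+#4+#5: cost 12+10+10=32, value 20+49+14=83
Best: 101 util.

101 util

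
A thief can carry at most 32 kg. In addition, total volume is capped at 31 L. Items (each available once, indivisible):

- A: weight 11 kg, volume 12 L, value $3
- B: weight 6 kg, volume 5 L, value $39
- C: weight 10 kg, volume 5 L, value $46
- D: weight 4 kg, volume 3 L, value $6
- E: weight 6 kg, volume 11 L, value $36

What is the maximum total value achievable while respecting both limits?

Feasible sets respecting both limits:
- B+C+D+E: weight 26, volume 24, value 127
- B+C+E: weight 22, volume 21, value 121
- A+B+C+D: weight 31, volume 25, value 94
Best: $127.

$127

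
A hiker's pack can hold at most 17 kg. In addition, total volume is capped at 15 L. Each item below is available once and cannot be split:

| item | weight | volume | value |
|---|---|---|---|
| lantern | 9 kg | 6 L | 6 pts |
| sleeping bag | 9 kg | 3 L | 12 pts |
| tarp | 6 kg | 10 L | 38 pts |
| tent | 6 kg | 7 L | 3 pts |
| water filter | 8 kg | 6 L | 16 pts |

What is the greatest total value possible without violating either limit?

50 pts

Feasible sets respecting both limits:
- sleeping bag+tarp: weight 15, volume 13, value 50
- tarp: weight 6, volume 10, value 38
- sleeping bag+water filter: weight 17, volume 9, value 28
Best: 50 pts.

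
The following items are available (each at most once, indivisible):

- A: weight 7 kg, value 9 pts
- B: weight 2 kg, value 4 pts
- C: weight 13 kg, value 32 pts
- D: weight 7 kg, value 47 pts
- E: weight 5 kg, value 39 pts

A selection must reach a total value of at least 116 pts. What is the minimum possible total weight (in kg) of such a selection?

Subsets with value ≥ 116, sorted by total weight:
- C+D+E: weight 25, value 118
- B+C+D+E: weight 27, value 122
Minimum weight: 25 kg.

25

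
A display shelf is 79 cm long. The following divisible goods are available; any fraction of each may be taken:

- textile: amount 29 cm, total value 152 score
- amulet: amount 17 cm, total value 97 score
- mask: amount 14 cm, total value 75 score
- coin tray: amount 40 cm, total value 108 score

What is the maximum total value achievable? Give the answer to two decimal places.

Take in order of value per unit:
- amulet (97/17 per unit): all 17 → value 97, running total 97.00
- mask (75/14 per unit): all 14 → value 75, running total 172.00
- textile (152/29 per unit): all 29 → value 152, running total 324.00
- coin tray (108/40 per unit): 19 of 40 → value 19×108/40 = 51.3000, running total 375.30
Total 375.30.

375.30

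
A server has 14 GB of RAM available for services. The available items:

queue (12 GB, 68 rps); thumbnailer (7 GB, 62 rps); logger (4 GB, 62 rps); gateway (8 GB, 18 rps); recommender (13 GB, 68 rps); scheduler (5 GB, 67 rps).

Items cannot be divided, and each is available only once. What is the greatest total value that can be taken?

This is a 0/1 knapsack; check combinations near the capacity.
- logger+scheduler: memory 4+5=9, value 62+67=129
- thumbnailer+scheduler: memory 7+5=12, value 62+67=129
- thumbnailer+logger: memory 7+4=11, value 62+62=124
- gateway+scheduler: memory 8+5=13, value 18+67=85
Best: 129 rps.

129 rps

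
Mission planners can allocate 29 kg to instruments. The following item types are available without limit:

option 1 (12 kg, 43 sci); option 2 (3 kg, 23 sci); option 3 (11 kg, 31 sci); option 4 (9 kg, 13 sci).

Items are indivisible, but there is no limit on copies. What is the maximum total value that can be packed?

Best value-per-unit is option 2 at 23/3, and filling with it alone uses mass 9×3=27. No mix of the others beats 9×23 = 207.

207 sci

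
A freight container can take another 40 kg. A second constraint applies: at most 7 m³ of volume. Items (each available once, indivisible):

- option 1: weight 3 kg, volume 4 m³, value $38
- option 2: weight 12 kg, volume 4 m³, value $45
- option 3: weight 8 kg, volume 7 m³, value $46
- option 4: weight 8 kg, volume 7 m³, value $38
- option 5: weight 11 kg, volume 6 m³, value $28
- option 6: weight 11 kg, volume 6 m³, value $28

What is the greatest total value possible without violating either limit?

$46

Feasible sets respecting both limits:
- option 3: weight 8, volume 7, value 46
- option 2: weight 12, volume 4, value 45
- option 1: weight 3, volume 4, value 38
- option 4: weight 8, volume 7, value 38
Best: $46.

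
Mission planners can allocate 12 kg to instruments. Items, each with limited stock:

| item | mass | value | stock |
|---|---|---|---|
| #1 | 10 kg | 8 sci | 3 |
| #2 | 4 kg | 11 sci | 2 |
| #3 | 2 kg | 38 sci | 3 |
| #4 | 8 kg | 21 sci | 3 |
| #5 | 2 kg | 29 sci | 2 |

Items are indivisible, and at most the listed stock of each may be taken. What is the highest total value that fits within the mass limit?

Top feasible selections:
- 3×#3 + 2×#5: mass 10, value 172
- 1×#2 + 3×#3 + 1×#5: mass 12, value 154
- 1×#2 + 2×#3 + 2×#5: mass 12, value 145
Best: 172 sci.

172 sci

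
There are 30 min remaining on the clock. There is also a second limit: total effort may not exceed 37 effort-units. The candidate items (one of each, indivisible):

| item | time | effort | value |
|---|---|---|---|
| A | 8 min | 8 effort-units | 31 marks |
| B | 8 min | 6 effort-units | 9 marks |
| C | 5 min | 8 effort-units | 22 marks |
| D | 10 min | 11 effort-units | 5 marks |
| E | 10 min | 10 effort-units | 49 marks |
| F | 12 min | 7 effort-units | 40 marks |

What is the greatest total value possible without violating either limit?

Feasible sets respecting both limits:
- A+E+F: time 30, effort 25, value 120
- C+E+F: time 27, effort 25, value 111
- A+C+E: time 23, effort 26, value 102
Best: 120 marks.

120 marks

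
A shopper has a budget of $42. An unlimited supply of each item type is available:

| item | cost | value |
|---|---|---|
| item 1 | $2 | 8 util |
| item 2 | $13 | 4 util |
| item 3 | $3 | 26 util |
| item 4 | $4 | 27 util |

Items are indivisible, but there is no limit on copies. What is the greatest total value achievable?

364 util

Best value-per-unit is item 3 at 26/3, and filling with it alone uses cost 14×3=42. No mix of the others beats 14×26 = 364.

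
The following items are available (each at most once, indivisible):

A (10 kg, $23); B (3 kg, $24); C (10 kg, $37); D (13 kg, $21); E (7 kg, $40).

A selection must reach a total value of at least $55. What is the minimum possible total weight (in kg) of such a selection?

10

Subsets with value ≥ 55, sorted by total weight:
- B+E: weight 10, value 64
- B+C: weight 13, value 61
- C+E: weight 17, value 77
Minimum weight: 10 kg.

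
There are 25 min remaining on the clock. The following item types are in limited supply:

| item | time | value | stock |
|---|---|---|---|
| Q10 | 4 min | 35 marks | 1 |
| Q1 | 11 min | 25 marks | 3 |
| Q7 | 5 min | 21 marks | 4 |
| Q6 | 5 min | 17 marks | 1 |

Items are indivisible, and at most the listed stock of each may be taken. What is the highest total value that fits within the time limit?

Top feasible selections:
- 1×Q10 + 4×Q7: time 24, value 119
- 1×Q10 + 3×Q7 + 1×Q6: time 24, value 115
- 1×Q10 + 1×Q1 + 2×Q7: time 25, value 102
Best: 119 marks.

119 marks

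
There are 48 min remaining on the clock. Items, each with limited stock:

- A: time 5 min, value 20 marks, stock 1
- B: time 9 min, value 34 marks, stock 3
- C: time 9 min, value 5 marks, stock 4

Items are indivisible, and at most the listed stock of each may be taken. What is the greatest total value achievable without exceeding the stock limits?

Best selections within time 48 and stock limits:
- 1×A + 3×B + 1×C: time 41, value 127
- 1×A + 3×B: time 32, value 122
Best: 127 marks.

127 marks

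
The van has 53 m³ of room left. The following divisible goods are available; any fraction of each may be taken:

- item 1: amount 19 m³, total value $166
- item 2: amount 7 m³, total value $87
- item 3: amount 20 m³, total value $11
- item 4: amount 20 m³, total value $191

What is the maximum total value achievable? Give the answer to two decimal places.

447.85

Take in order of value per unit:
- item 2 (87/7 per unit): all 7 → value 87, running total 87.00
- item 4 (191/20 per unit): all 20 → value 191, running total 278.00
- item 1 (166/19 per unit): all 19 → value 166, running total 444.00
- item 3 (11/20 per unit): 7 of 20 → value 7×11/20 = 3.8500, running total 447.85
Total 447.85.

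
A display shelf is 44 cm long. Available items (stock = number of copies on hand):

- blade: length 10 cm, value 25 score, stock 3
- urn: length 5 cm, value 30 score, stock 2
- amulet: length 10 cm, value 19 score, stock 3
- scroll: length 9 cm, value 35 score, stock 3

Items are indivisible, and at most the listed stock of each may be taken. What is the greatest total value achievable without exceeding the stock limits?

165 score

Best selections within length 44 and stock limits:
- 2×urn + 3×scroll: length 37, value 165
- 1×blade + 1×urn + 3×scroll: length 42, value 160
- 1×blade + 2×urn + 2×scroll: length 38, value 155
Best: 165 score.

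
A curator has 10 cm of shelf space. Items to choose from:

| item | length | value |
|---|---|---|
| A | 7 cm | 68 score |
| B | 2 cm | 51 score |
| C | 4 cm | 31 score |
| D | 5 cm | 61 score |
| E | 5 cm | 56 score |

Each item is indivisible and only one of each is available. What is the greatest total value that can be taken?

Check high-value combinations within 10 cm:
- A+B: length 7+2=9, value 68+51=119
- D+E: length 5+5=10, value 61+56=117
- B+D: length 2+5=7, value 51+61=112
- B+E: length 2+5=7, value 51+56=107
Best: 119 score.

119 score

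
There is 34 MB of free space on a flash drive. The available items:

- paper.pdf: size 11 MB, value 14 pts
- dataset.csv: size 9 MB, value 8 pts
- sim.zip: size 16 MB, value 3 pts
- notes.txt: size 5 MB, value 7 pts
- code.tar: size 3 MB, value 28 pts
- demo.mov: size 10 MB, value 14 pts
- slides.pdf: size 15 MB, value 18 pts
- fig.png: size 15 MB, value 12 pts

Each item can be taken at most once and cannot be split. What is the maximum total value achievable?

Check high-value combinations within 34 MB:
- notes.txt+code.tar+demo.mov+slides.pdf: size 5+3+10+15=33, value 7+28+14+18=67
- paper.pdf+notes.txt+code.tar+slides.pdf: size 11+5+3+15=34, value 14+7+28+18=67
- paper.pdf+dataset.csv+code.tar+demo.mov: size 11+9+3+10=33, value 14+8+28+14=64
- paper.pdf+notes.txt+code.tar+demo.mov: size 11+5+3+10=29, value 14+7+28+14=63
Best: 67 pts.

67 pts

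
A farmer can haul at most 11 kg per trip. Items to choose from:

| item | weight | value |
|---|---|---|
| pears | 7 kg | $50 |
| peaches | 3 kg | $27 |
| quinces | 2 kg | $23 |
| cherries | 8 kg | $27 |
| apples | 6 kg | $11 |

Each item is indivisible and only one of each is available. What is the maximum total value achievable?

Check high-value combinations within 11 kg:
- pears+peaches: weight 7+3=10, value 50+27=77
- pears+quinces: weight 7+2=9, value 50+23=73
- peaches+quinces+apples: weight 3+2+6=11, value 27+23+11=61
- peaches+cherries: weight 3+8=11, value 27+27=54
Best: $77.

$77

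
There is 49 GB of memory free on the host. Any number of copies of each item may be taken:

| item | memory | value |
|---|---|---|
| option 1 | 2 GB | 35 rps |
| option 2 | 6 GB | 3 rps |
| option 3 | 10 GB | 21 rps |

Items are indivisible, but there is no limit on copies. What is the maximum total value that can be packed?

Best value-per-unit is option 1 at 35/2, and filling with it alone uses memory 24×2=48. No mix of the others beats 24×35 = 840.

840 rps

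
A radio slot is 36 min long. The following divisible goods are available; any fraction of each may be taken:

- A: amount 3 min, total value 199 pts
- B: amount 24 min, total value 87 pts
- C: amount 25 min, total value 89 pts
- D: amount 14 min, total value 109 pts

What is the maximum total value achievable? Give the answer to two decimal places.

Take in order of value per unit:
- A (199/3 per unit): all 3 → value 199, running total 199.00
- D (109/14 per unit): all 14 → value 109, running total 308.00
- B (87/24 per unit): 19 of 24 → value 19×87/24 = 68.8750, running total 376.88
Total 376.88.

376.88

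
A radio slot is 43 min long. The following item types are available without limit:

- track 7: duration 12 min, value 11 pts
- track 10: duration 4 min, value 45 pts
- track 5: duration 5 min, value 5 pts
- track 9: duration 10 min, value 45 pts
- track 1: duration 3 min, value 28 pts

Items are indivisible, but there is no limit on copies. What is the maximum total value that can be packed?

Best value-per-unit is track 10 at 45/4; filling with it alone gives 10×45 = 450.
Optimal mix: 10×track 10 + 1×track 1 → duration 43, value 478.

478 pts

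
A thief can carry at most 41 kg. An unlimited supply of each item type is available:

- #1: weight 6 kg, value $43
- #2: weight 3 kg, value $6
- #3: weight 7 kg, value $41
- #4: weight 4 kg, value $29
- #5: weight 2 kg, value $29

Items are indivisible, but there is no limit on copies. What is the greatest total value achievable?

Best value-per-unit is #5 at 29/2, and filling with it alone uses weight 20×2=40. No mix of the others beats 20×29 = 580.

$580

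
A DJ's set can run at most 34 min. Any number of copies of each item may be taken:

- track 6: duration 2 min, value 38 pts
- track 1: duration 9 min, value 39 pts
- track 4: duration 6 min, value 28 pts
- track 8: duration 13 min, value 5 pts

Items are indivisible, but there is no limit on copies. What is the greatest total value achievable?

Best value-per-unit is track 6 at 38/2, and filling with it alone uses duration 17×2=34. No mix of the others beats 17×38 = 646.

646 pts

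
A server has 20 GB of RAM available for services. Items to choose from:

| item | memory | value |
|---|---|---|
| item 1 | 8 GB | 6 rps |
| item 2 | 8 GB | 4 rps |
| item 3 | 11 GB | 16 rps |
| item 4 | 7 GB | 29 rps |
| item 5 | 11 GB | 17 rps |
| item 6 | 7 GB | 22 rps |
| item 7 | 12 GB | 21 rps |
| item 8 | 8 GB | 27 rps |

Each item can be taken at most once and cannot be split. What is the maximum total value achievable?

Check high-value combinations within 20 GB:
- item 4+item 8: memory 7+8=15, value 29+27=56
- item 4+item 6: memory 7+7=14, value 29+22=51
- item 4+item 7: memory 7+12=19, value 29+21=50
- item 6+item 8: memory 7+8=15, value 22+27=49
- item 7+item 8: memory 12+8=20, value 21+27=48
Best: 56 rps.

56 rps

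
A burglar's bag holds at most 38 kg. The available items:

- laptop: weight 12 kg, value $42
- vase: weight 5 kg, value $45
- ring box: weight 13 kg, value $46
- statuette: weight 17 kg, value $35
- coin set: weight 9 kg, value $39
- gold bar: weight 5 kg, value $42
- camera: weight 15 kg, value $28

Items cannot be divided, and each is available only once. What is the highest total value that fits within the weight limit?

This is a 0/1 knapsack; check combinations near the capacity.
- laptop+vase+ring box+gold bar: weight 12+5+13+5=35, value 42+45+46+42=175
- vase+ring box+coin set+gold bar: weight 5+13+9+5=32, value 45+46+39+42=172
- laptop+vase+coin set+gold bar: weight 12+5+9+5=31, value 42+45+39+42=168
- vase+statuette+coin set+gold bar: weight 5+17+9+5=36, value 45+35+39+42=161
- vase+ring box+gold bar+camera: weight 5+13+5+15=38, value 45+46+42+28=161
Best: $175.

$175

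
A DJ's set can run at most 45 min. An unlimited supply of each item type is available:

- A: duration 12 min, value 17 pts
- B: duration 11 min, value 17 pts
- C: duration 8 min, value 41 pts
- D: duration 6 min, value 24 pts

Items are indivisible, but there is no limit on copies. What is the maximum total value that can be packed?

212 pts

Best value-per-unit is C at 41/8; filling with it alone gives 5×41 = 205.
Optimal mix: 4×C + 2×D → duration 44, value 212.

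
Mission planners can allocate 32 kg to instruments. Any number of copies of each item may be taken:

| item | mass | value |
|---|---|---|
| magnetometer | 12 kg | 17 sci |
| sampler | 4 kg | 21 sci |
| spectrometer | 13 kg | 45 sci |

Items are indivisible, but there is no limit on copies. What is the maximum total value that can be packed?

168 sci

Best value-per-unit is sampler at 21/4, and filling with it alone uses mass 8×4=32. No mix of the others beats 8×21 = 168.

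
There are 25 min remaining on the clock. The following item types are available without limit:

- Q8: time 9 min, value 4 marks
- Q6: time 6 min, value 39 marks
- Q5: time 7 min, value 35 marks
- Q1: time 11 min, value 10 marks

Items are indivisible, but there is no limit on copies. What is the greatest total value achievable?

Best value-per-unit is Q6 at 39/6, and filling with it alone uses time 4×6=24. No mix of the others beats 4×39 = 156.

156 marks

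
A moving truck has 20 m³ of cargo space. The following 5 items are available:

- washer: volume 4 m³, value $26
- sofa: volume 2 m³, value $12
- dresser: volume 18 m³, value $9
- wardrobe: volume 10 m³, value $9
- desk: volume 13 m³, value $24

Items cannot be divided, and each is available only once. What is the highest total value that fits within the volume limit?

$62

Check high-value combinations within 20 m³:
- washer+sofa+desk: volume 4+2+13=19, value 26+12+24=62
- washer+desk: volume 4+13=17, value 26+24=50
- washer+sofa+wardrobe: volume 4+2+10=16, value 26+12+9=47
- washer+sofa: volume 4+2=6, value 26+12=38
Best: $62.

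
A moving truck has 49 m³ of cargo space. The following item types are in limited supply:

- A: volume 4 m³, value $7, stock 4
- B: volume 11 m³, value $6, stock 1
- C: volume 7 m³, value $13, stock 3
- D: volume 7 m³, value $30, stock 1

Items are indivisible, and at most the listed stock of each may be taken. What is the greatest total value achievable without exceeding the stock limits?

Best selections within volume 49 and stock limits:
- 4×A + 3×C + 1×D: volume 44, value 97
- 3×A + 3×C + 1×D: volume 40, value 90
- 4×A + 1×B + 2×C + 1×D: volume 48, value 90
- 2×A + 1×B + 3×C + 1×D: volume 47, value 89
Best: $97.

$97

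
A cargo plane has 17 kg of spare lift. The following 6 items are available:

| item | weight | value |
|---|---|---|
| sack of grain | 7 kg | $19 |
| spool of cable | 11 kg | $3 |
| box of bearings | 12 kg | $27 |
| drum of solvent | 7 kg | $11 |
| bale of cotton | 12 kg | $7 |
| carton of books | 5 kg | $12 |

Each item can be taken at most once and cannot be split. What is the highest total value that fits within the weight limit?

This is a 0/1 knapsack; check combinations near the capacity.
- box of bearings+carton of books: weight 12+5=17, value 27+12=39
- sack of grain+carton of books: weight 7+5=12, value 19+12=31
- sack of grain+drum of solvent: weight 7+7=14, value 19+11=30
- box of bearings: weight 12, value 27
- drum of solvent+carton of books: weight 7+5=12, value 11+12=23
Best: $39.

$39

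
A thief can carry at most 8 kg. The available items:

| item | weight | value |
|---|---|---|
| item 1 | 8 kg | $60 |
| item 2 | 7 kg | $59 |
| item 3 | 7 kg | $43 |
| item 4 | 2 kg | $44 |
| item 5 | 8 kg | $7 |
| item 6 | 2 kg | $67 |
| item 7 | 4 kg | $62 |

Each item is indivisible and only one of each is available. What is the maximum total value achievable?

$173

Check high-value combinations within 8 kg:
- item 4+item 6+item 7: weight 2+2+4=8, value 44+67+62=173
- item 6+item 7: weight 2+4=6, value 67+62=129
- item 4+item 6: weight 2+2=4, value 44+67=111
- item 4+item 7: weight 2+4=6, value 44+62=106
- item 6: weight 2, value 67
Best: $173.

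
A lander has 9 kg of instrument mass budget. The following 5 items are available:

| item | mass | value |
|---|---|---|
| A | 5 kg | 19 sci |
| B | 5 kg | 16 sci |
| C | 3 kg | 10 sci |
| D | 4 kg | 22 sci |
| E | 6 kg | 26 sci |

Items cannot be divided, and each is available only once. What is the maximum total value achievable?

Check high-value combinations within 9 kg:
- A+D: mass 5+4=9, value 19+22=41
- B+D: mass 5+4=9, value 16+22=38
- C+E: mass 3+6=9, value 10+26=36
Best: 41 sci.

41 sci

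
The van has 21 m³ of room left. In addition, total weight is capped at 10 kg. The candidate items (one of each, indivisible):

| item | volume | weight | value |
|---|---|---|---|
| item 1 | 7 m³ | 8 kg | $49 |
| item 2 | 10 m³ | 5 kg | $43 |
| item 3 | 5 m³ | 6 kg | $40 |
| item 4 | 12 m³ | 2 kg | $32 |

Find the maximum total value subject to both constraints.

Feasible sets respecting both limits:
- item 1+item 4: volume 19, weight 10, value 81
- item 3+item 4: volume 17, weight 8, value 72
- item 1: volume 7, weight 8, value 49
Best: $81.

$81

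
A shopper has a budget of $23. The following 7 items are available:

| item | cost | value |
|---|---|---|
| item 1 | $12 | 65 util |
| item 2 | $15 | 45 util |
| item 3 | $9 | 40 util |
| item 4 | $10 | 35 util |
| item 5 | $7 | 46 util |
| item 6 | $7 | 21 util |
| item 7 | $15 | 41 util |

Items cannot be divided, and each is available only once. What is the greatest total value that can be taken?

This is a 0/1 knapsack; check combinations near the capacity.
- item 1+item 5: cost 12+7=19, value 65+46=111
- item 3+item 5+item 6: cost 9+7+7=23, value 40+46+21=107
- item 1+item 3: cost 12+9=21, value 65+40=105
Best: 111 util.

111 util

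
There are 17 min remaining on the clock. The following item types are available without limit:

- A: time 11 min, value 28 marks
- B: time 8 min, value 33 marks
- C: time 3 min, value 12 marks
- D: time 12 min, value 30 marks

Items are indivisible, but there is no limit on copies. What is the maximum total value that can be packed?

Best value-per-unit is B at 33/8; filling with it alone gives 2×33 = 66.
Optimal mix: 1×B + 3×C → time 17, value 69.

69 marks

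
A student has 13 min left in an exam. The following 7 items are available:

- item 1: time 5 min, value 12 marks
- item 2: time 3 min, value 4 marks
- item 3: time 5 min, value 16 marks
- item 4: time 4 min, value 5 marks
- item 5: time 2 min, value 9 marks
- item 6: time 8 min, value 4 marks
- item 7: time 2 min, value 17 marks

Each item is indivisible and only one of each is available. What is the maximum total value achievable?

Check high-value combinations within 13 min:
- item 3+item 4+item 5+item 7: time 5+4+2+2=13, value 16+5+9+17=47
- item 2+item 3+item 5+item 7: time 3+5+2+2=12, value 4+16+9+17=46
- item 1+item 3+item 7: time 5+5+2=12, value 12+16+17=45
- item 1+item 4+item 5+item 7: time 5+4+2+2=13, value 12+5+9+17=43
Best: 47 marks.

47 marks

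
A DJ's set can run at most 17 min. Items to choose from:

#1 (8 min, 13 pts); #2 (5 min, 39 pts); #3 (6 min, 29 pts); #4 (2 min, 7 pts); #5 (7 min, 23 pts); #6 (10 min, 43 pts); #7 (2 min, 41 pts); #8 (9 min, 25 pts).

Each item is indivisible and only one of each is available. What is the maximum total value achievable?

123 pts

Check high-value combinations within 17 min:
- #2+#6+#7: duration 5+10+2=17, value 39+43+41=123
- #2+#3+#4+#7: duration 5+6+2+2=15, value 39+29+7+41=116
- #2+#4+#5+#7: duration 5+2+7+2=16, value 39+7+23+41=110
- #2+#3+#7: duration 5+6+2=13, value 39+29+41=109
- #2+#7+#8: duration 5+2+9=16, value 39+41+25=105
Best: 123 pts.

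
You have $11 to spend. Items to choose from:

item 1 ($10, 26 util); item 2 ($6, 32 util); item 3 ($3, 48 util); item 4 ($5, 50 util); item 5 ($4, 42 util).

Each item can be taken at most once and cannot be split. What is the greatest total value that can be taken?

This is a 0/1 knapsack; check combinations near the capacity.
- item 3+item 4: cost 3+5=8, value 48+50=98
- item 4+item 5: cost 5+4=9, value 50+42=92
- item 3+item 5: cost 3+4=7, value 48+42=90
Best: 98 util.

98 util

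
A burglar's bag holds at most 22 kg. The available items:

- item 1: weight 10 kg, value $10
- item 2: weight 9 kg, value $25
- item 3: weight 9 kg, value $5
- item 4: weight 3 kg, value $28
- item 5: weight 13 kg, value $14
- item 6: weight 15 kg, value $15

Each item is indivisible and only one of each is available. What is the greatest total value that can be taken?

$63

Check high-value combinations within 22 kg:
- item 1+item 2+item 4: weight 10+9+3=22, value 10+25+28=63
- item 2+item 3+item 4: weight 9+9+3=21, value 25+5+28=58
- item 2+item 4: weight 9+3=12, value 25+28=53
- item 4+item 6: weight 3+15=18, value 28+15=43
Best: $63.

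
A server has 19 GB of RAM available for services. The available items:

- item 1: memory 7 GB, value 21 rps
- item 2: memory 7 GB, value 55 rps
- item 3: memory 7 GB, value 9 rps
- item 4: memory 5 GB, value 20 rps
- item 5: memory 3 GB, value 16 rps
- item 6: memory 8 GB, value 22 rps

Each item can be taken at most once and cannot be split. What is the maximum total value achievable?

96 rps

Check high-value combinations within 19 GB:
- item 1+item 2+item 4: memory 7+7+5=19, value 21+55+20=96
- item 2+item 5+item 6: memory 7+3+8=18, value 55+16+22=93
- item 1+item 2+item 5: memory 7+7+3=17, value 21+55+16=92
- item 2+item 4+item 5: memory 7+5+3=15, value 55+20+16=91
Best: 96 rps.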